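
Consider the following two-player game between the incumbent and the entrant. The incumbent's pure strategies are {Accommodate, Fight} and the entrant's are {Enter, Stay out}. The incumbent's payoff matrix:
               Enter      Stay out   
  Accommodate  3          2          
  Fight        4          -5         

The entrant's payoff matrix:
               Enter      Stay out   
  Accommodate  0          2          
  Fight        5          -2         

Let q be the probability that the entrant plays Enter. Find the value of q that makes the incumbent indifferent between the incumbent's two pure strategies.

q = 7/8

The incumbent's indifference between Accommodate and Fight determines the entrant's mixing probability q:
  the incumbent's payoff to Accommodate: q·3 + (1−q)·2 = q + 2
  the incumbent's payoff to Fight: q·4 + (1−q)·(-5) = 9q - 5
  q + 2 = 9q - 5  ⇒  -8q = -7  ⇒  q = 7/8.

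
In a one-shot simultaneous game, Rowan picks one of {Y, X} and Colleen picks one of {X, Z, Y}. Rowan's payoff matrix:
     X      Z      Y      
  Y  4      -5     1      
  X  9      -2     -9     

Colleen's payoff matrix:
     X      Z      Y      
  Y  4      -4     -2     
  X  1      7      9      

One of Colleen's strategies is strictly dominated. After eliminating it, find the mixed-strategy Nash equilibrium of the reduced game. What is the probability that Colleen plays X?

Colleen's strategy Z is strictly dominated by Y: -2 > -4 and 9 > 7. Eliminate Z.
In a mixed equilibrium Rowan is indifferent between Y and X; this condition fixes q.
  Rowan's payoff to Y: q·4 + (1−q)·1 = 3q + 1
  Rowan's payoff to X: q·9 + (1−q)·(-9) = 18q - 9
  3q + 1 = 18q - 9  ⇒  -15q = -10  ⇒  q = 2/3.

q = 2/3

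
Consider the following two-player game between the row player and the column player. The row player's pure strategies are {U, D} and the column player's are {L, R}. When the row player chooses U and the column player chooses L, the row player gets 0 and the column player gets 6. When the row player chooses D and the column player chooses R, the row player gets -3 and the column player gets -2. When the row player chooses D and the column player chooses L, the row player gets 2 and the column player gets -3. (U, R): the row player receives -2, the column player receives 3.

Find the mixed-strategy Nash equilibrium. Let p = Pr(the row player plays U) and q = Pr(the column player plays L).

For the column player to be willing to mix, the column player must be indifferent between L and R, which pins down the row player's mix.
  the column player's expected payoff from L: p·6 + (1−p)·(-3) = 9p - 3
  the column player's expected payoff from R: p·3 + (1−p)·(-2) = 5p - 2
  9p - 3 = 5p - 2  ⇒  4p = 1  ⇒  p = 1/4.
In a mixed equilibrium the row player is indifferent between U and D; this condition fixes q.
  the row player's payoff to U: q·0 + (1−q)·(-2) = 2q - 2
  the row player's payoff to D: q·2 + (1−q)·(-3) = 5q - 3
  2q - 2 = 5q - 3  ⇒  -3q = -1  ⇒  q = 1/3.

p = 1/4, q = 1/3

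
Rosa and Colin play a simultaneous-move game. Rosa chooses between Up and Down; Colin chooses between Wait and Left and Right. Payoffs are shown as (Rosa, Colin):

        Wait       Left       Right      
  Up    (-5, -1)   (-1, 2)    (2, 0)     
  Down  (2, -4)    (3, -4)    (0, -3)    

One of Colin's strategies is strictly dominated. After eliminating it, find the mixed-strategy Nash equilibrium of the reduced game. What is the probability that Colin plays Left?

Colin's strategy Wait is strictly dominated by Right: 0 > -1 and -3 > -4. Eliminate Wait.
Colin's mix must leave Rosa indifferent between Up and Down.
  Rosa's expected payoff from Up: q·(-1) + (1−q)·2 = -3q + 2
  Rosa's expected payoff from Down: q·3 + (1−q)·0 = 3q
  -3q + 2 = 3q  ⇒  -6q = -2  ⇒  q = 1/3.

q = 1/3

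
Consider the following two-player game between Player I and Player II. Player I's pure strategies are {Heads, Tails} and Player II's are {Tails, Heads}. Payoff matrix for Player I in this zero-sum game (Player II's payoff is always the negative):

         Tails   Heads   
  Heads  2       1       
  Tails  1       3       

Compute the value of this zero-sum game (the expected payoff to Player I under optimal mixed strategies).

v = 5/3

Player I's indifference between Heads and Tails determines Player II's mixing probability q:
  Player I's expected payoff from Heads: q·2 + (1−q)·1 = q + 1
  Player I's expected payoff from Tails: q·1 + (1−q)·3 = -2q + 3
  q + 1 = -2q + 3  ⇒  3q = 2  ⇒  q = 2/3.
The value is Player I's expected payoff against this mix (using Heads): (2/3)·2 + (1/3)·1 = 5/3.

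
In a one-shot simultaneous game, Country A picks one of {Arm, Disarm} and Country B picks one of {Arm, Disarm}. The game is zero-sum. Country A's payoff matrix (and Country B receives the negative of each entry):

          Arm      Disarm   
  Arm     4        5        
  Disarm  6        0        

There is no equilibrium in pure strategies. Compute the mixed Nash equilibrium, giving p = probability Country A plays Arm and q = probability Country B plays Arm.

Set Country B's expected payoff from Arm equal to that from Disarm:
  Country B's payoff from Arm: p·(-4) + (1−p)·(-6) = 2p - 6
  Country B's payoff from Disarm: p·(-5) + (1−p)·0 = -5p
  2p - 6 = -5p  ⇒  7p = 6  ⇒  p = 6/7.
For Country A to be willing to mix, Country A must be indifferent between Arm and Disarm, which pins down Country B's mix.
  Country A's payoff to Arm: q·4 + (1−q)·5 = -q + 5
  Country A's payoff to Disarm: q·6 + (1−q)·0 = 6q
  -q + 5 = 6q  ⇒  -7q = -5  ⇒  q = 5/7.

p = 6/7, q = 5/7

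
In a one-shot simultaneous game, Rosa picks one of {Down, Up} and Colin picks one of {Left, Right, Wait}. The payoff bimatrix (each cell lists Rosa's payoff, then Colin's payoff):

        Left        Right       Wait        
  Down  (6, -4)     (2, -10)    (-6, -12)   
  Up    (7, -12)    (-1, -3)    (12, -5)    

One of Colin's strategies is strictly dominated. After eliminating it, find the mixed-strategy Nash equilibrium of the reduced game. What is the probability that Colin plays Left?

q = 3/4

Colin's strategy Wait is strictly dominated by Right: -10 > -12 and -3 > -5. Eliminate Wait.
Rosa's indifference between Down and Up determines Colin's mixing probability q:
  Rosa's payoff from Down: q·6 + (1−q)·2 = 4q + 2
  Rosa's payoff from Up: q·7 + (1−q)·(-1) = 8q - 1
  4q + 2 = 8q - 1  ⇒  -4q = -3  ⇒  q = 3/4.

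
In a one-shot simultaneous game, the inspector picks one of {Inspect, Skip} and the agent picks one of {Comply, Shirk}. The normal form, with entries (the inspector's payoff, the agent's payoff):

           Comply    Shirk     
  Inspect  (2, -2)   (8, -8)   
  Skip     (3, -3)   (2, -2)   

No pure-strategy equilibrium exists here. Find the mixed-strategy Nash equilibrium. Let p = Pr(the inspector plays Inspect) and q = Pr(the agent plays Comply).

For the agent to be willing to mix, the agent must be indifferent between Comply and Shirk, which pins down the inspector's mix.
  the agent's payoff from Comply: p·(-2) + (1−p)·(-3) = p - 3
  the agent's payoff from Shirk: p·(-8) + (1−p)·(-2) = -6p - 2
  p - 3 = -6p - 2  ⇒  7p = 1  ⇒  p = 1/7.
For the inspector to be willing to mix, the inspector must be indifferent between Inspect and Skip, which pins down the agent's mix.
  the inspector's payoff from Inspect: q·2 + (1−q)·8 = -6q + 8
  the inspector's payoff from Skip: q·3 + (1−q)·2 = q + 2
  -6q + 8 = q + 2  ⇒  -7q = -6  ⇒  q = 6/7.

p = 1/7, q = 6/7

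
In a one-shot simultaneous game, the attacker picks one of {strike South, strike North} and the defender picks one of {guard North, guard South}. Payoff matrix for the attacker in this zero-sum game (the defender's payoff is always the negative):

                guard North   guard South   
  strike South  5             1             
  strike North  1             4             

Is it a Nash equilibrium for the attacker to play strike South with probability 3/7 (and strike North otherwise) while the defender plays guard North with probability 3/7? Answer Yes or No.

Yes

Check the defender's indifference given the attacker's mix p = 3/7:
  payoff from guard North = -19/7; payoff from guard South = -19/7 — equal.
Check the attacker's indifference given the defender's mix q = 3/7:
  payoff from strike South = 19/7; payoff from strike North = 19/7 — equal.
Both players are indifferent, so neither can profitably deviate.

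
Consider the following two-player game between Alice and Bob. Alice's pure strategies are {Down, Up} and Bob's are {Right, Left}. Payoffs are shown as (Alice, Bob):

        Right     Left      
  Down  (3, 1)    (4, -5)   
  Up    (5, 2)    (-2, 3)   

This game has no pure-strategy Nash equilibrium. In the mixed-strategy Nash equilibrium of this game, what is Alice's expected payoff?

Bob's mix must leave Alice indifferent between Down and Up.
  Alice's payoff to Down: q·3 + (1−q)·4 = -q + 4
  Alice's payoff to Up: q·5 + (1−q)·(-2) = 7q - 2
  -q + 4 = 7q - 2  ⇒  -8q = -6  ⇒  q = 3/4.
At equilibrium Alice is indifferent across rows, so Alice's payoff equals the payoff from Down: (3/4)·3 + (1/4)·4 = 13/4.

13/4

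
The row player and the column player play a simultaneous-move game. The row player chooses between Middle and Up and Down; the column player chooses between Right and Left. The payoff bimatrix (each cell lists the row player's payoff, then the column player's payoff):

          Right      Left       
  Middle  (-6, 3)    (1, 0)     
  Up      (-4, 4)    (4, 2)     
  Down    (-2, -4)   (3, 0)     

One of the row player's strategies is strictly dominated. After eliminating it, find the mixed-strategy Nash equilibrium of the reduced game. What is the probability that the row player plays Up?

The row player's strategy Middle is strictly dominated by Up: -4 > -6 and 4 > 1. Eliminate Middle.
The column player's indifference between Right and Left determines the row player's mixing probability p:
  the column player's payoff to Right: p·4 + (1−p)·(-4) = 8p - 4
  the column player's payoff to Left: p·2 + (1−p)·0 = 2p
  8p - 4 = 2p  ⇒  6p = 4  ⇒  p = 2/3.

p = 2/3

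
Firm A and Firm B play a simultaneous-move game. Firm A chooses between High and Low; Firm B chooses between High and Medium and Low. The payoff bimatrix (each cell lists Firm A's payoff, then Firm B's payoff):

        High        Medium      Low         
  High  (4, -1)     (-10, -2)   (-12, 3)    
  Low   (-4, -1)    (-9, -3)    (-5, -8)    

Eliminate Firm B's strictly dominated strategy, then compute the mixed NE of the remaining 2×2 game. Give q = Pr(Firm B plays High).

Firm B's strategy Medium is strictly dominated by High: -1 > -2 and -1 > -3. Eliminate Medium.
Firm B's mix must leave Firm A indifferent between High and Low.
  Firm A's payoff to High: q·4 + (1−q)·(-12) = 16q - 12
  Firm A's payoff to Low: q·(-4) + (1−q)·(-5) = q - 5
  16q - 12 = q - 5  ⇒  15q = 7  ⇒  q = 7/15.

q = 7/15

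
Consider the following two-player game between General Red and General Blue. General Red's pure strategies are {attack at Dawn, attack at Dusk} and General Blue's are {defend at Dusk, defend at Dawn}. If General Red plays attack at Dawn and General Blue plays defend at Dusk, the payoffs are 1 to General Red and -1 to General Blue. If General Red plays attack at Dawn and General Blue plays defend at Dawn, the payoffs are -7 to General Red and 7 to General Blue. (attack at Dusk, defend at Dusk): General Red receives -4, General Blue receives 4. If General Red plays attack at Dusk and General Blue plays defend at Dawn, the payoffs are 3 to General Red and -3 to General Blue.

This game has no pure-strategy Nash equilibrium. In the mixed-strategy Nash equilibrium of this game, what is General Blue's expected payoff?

5/3

Set General Blue's expected payoff from defend at Dusk equal to that from defend at Dawn:
  General Blue's payoff from defend at Dusk: p·(-1) + (1−p)·4 = -5p + 4
  General Blue's payoff from defend at Dawn: p·7 + (1−p)·(-3) = 10p - 3
  -5p + 4 = 10p - 3  ⇒  -15p = -7  ⇒  p = 7/15.
At equilibrium General Blue is indifferent across columns, so General Blue's payoff equals the payoff from defend at Dusk: (7/15)·(-1) + (8/15)·4 = 5/3.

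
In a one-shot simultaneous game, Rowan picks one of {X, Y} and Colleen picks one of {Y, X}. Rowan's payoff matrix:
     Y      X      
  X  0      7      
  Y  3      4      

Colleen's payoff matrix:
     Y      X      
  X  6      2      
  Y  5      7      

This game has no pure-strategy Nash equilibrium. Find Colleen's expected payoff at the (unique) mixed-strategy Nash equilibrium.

For Colleen to be willing to mix, Colleen must be indifferent between Y and X, which pins down Rowan's mix.
  Colleen's payoff to Y: p·6 + (1−p)·5 = p + 5
  Colleen's payoff to X: p·2 + (1−p)·7 = -5p + 7
  p + 5 = -5p + 7  ⇒  6p = 2  ⇒  p = 1/3.
At equilibrium Colleen is indifferent across columns, so Colleen's payoff equals the payoff from Y: (1/3)·6 + (2/3)·5 = 16/3.

16/3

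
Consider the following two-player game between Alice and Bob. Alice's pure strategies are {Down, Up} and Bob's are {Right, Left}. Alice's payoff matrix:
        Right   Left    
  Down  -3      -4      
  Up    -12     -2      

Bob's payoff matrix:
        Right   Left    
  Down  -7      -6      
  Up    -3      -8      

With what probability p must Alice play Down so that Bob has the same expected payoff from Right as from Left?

Set Bob's expected payoff from Right equal to that from Left:
  Bob's payoff to Right: p·(-7) + (1−p)·(-3) = -4p - 3
  Bob's payoff to Left: p·(-6) + (1−p)·(-8) = 2p - 8
  -4p - 3 = 2p - 8  ⇒  -6p = -5  ⇒  p = 5/6.

p = 5/6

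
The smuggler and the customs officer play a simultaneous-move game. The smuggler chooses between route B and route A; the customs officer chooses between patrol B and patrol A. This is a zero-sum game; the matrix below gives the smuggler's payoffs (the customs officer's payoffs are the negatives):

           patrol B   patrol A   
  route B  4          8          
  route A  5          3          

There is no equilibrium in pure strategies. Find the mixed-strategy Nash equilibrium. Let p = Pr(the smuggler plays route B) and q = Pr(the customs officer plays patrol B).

Set the customs officer's expected payoff from patrol B equal to that from patrol A:
  the customs officer's payoff to patrol B: p·(-4) + (1−p)·(-5) = p - 5
  the customs officer's payoff to patrol A: p·(-8) + (1−p)·(-3) = -5p - 3
  p - 5 = -5p - 3  ⇒  6p = 2  ⇒  p = 1/3.
The customs officer's mix must leave the smuggler indifferent between route B and route A.
  the smuggler's payoff to route B: q·4 + (1−q)·8 = -4q + 8
  the smuggler's payoff to route A: q·5 + (1−q)·3 = 2q + 3
  -4q + 8 = 2q + 3  ⇒  -6q = -5  ⇒  q = 5/6.

p = 1/3, q = 5/6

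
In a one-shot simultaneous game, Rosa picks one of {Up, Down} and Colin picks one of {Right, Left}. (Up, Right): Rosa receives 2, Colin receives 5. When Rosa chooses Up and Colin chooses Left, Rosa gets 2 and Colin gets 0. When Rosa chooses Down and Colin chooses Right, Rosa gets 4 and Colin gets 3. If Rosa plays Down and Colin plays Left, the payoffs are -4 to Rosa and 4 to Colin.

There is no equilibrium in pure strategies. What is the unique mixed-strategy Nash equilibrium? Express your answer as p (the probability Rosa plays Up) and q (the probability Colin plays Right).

p = 1/6, q = 3/4

Set Colin's expected payoff from Right equal to that from Left:
  Colin's expected payoff from Right: p·5 + (1−p)·3 = 2p + 3
  Colin's expected payoff from Left: p·0 + (1−p)·4 = -4p + 4
  2p + 3 = -4p + 4  ⇒  6p = 1  ⇒  p = 1/6.
Rosa's indifference between Up and Down determines Colin's mixing probability q:
  Rosa's expected payoff from Up: q·2 + (1−q)·2 = 2
  Rosa's expected payoff from Down: q·4 + (1−q)·(-4) = 8q - 4
  2 = 8q - 4  ⇒  -8q = -6  ⇒  q = 3/4.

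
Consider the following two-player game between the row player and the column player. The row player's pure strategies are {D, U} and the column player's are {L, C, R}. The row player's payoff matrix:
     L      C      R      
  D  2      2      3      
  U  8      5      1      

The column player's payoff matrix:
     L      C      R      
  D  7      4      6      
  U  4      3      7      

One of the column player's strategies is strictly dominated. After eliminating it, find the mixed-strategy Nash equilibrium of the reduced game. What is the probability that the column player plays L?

q = 1/4

The column player's strategy C is strictly dominated by L: 7 > 4 and 4 > 3. Eliminate C.
The column player's mix must leave the row player indifferent between D and U.
  the row player's expected payoff from D: q·2 + (1−q)·3 = -q + 3
  the row player's expected payoff from U: q·8 + (1−q)·1 = 7q + 1
  -q + 3 = 7q + 1  ⇒  -8q = -2  ⇒  q = 1/4.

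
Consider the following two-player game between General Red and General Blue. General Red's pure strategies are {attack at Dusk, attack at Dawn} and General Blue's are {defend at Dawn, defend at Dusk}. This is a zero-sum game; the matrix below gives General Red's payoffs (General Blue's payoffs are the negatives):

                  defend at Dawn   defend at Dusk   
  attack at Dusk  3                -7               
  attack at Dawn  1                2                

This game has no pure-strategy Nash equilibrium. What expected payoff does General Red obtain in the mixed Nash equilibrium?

13/11

General Red's indifference between attack at Dusk and attack at Dawn determines General Blue's mixing probability q:
  General Red's payoff from attack at Dusk: q·3 + (1−q)·(-7) = 10q - 7
  General Red's payoff from attack at Dawn: q·1 + (1−q)·2 = -q + 2
  10q - 7 = -q + 2  ⇒  11q = 9  ⇒  q = 9/11.
At equilibrium General Red is indifferent across rows, so General Red's payoff equals the payoff from attack at Dusk: (9/11)·3 + (2/11)·(-7) = 13/11.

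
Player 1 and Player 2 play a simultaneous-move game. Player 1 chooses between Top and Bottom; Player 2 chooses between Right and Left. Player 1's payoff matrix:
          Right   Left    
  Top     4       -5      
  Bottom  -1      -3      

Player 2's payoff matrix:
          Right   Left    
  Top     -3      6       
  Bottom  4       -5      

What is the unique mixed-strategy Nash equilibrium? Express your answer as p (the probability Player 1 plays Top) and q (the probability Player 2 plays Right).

Set Player 2's expected payoff from Right equal to that from Left:
  Player 2's expected payoff from Right: p·(-3) + (1−p)·4 = -7p + 4
  Player 2's expected payoff from Left: p·6 + (1−p)·(-5) = 11p - 5
  -7p + 4 = 11p - 5  ⇒  -18p = -9  ⇒  p = 1/2.
For Player 1 to be willing to mix, Player 1 must be indifferent between Top and Bottom, which pins down Player 2's mix.
  Player 1's payoff from Top: q·4 + (1−q)·(-5) = 9q - 5
  Player 1's payoff from Bottom: q·(-1) + (1−q)·(-3) = 2q - 3
  9q - 5 = 2q - 3  ⇒  7q = 2  ⇒  q = 2/7.

p = 1/2, q = 2/7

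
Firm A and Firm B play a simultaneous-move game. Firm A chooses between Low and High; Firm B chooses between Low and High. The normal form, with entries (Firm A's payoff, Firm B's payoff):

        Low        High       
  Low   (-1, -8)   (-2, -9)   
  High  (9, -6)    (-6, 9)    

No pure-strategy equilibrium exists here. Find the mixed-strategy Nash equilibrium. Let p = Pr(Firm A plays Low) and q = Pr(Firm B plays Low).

In a mixed equilibrium Firm B is indifferent between Low and High; this condition fixes p.
  Firm B's payoff to Low: p·(-8) + (1−p)·(-6) = -2p - 6
  Firm B's payoff to High: p·(-9) + (1−p)·9 = -18p + 9
  -2p - 6 = -18p + 9  ⇒  16p = 15  ⇒  p = 15/16.
For Firm A to be willing to mix, Firm A must be indifferent between Low and High, which pins down Firm B's mix.
  Firm A's payoff to Low: q·(-1) + (1−q)·(-2) = q - 2
  Firm A's payoff to High: q·9 + (1−q)·(-6) = 15q - 6
  q - 2 = 15q - 6  ⇒  -14q = -4  ⇒  q = 2/7.

p = 15/16, q = 2/7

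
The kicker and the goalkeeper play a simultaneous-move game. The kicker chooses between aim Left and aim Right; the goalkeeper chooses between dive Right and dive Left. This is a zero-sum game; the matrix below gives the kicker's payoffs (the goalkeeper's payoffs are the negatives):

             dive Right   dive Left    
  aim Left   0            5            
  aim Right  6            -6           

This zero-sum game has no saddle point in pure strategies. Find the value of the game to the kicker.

v = 30/17

Set the kicker's expected payoff from aim Left equal to that from aim Right:
  the kicker's payoff to aim Left: q·0 + (1−q)·5 = -5q + 5
  the kicker's payoff to aim Right: q·6 + (1−q)·(-6) = 12q - 6
  -5q + 5 = 12q - 6  ⇒  -17q = -11  ⇒  q = 11/17.
The value is the kicker's expected payoff against this mix (using aim Left): (11/17)·0 + (6/17)·5 = 30/17.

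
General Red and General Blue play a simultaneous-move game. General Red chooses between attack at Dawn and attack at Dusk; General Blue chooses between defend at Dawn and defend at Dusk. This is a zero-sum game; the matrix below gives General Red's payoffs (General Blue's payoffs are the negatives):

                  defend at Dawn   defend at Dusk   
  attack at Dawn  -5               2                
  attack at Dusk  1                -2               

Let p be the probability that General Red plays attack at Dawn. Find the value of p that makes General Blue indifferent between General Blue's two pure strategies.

General Red's mix must leave General Blue indifferent between defend at Dawn and defend at Dusk.
  General Blue's expected payoff from defend at Dawn: p·5 + (1−p)·(-1) = 6p - 1
  General Blue's expected payoff from defend at Dusk: p·(-2) + (1−p)·2 = -4p + 2
  6p - 1 = -4p + 2  ⇒  10p = 3  ⇒  p = 3/10.

p = 3/10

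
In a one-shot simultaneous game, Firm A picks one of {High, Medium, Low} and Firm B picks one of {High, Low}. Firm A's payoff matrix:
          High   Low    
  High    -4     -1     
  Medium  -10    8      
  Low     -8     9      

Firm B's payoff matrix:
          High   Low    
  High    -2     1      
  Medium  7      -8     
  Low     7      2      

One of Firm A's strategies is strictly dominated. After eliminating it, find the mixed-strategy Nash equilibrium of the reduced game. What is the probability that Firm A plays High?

Firm A's strategy Medium is strictly dominated by Low: -8 > -10 and 9 > 8. Eliminate Medium.
Firm B's indifference between High and Low determines Firm A's mixing probability p:
  Firm B's payoff from High: p·(-2) + (1−p)·7 = -9p + 7
  Firm B's payoff from Low: p·1 + (1−p)·2 = -p + 2
  -9p + 7 = -p + 2  ⇒  -8p = -5  ⇒  p = 5/8.

p = 5/8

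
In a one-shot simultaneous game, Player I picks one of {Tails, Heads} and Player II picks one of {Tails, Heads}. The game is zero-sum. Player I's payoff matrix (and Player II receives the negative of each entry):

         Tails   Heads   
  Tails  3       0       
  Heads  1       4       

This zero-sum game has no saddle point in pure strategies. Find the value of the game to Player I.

v = 2

Player I's indifference between Tails and Heads determines Player II's mixing probability q:
  Player I's payoff to Tails: q·3 + (1−q)·0 = 3q
  Player I's payoff to Heads: q·1 + (1−q)·4 = -3q + 4
  3q = -3q + 4  ⇒  6q = 4  ⇒  q = 2/3.
The value is Player I's expected payoff against this mix (using Tails): (2/3)·3 + (1/3)·0 = 2.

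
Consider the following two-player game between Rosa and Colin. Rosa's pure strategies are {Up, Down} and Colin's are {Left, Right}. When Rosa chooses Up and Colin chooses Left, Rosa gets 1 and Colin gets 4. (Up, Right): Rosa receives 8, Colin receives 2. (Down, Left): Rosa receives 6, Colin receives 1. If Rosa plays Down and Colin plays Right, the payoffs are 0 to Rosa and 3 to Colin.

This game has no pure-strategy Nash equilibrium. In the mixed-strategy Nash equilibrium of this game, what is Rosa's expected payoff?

For Rosa to be willing to mix, Rosa must be indifferent between Up and Down, which pins down Colin's mix.
  Rosa's payoff from Up: q·1 + (1−q)·8 = -7q + 8
  Rosa's payoff from Down: q·6 + (1−q)·0 = 6q
  -7q + 8 = 6q  ⇒  -13q = -8  ⇒  q = 8/13.
At equilibrium Rosa is indifferent across rows, so Rosa's payoff equals the payoff from Up: (8/13)·1 + (5/13)·8 = 48/13.

48/13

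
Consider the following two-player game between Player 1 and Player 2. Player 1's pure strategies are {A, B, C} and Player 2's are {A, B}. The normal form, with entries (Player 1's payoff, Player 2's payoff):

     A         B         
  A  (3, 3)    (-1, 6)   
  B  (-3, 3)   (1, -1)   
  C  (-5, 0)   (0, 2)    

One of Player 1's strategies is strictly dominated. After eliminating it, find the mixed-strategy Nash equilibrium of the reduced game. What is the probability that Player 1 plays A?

p = 4/7

Player 1's strategy C is strictly dominated by B: -3 > -5 and 1 > 0. Eliminate C.
Player 2's indifference between A and B determines Player 1's mixing probability p:
  Player 2's payoff to A: p·3 + (1−p)·3 = 3
  Player 2's payoff to B: p·6 + (1−p)·(-1) = 7p - 1
  3 = 7p - 1  ⇒  -7p = -4  ⇒  p = 4/7.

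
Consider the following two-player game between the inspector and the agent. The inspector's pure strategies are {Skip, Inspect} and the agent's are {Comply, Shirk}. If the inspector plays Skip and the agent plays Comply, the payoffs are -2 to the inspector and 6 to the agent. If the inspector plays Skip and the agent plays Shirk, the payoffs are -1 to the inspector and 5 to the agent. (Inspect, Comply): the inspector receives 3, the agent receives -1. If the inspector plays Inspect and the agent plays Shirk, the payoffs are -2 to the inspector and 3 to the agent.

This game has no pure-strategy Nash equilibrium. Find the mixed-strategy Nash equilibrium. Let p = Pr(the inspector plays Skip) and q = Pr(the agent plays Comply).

p = 4/5, q = 1/6

The inspector's mix must leave the agent indifferent between Comply and Shirk.
  the agent's payoff to Comply: p·6 + (1−p)·(-1) = 7p - 1
  the agent's payoff to Shirk: p·5 + (1−p)·3 = 2p + 3
  7p - 1 = 2p + 3  ⇒  5p = 4  ⇒  p = 4/5.
In a mixed equilibrium the inspector is indifferent between Skip and Inspect; this condition fixes q.
  the inspector's payoff from Skip: q·(-2) + (1−q)·(-1) = -q - 1
  the inspector's payoff from Inspect: q·3 + (1−q)·(-2) = 5q - 2
  -q - 1 = 5q - 2  ⇒  -6q = -1  ⇒  q = 1/6.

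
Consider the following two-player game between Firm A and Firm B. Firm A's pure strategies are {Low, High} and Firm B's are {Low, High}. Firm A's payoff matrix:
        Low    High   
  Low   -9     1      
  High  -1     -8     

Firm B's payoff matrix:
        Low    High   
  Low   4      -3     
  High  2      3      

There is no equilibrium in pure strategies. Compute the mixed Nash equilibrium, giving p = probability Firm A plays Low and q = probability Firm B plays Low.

p = 1/8, q = 9/17

Firm B's indifference between Low and High determines Firm A's mixing probability p:
  Firm B's expected payoff from Low: p·4 + (1−p)·2 = 2p + 2
  Firm B's expected payoff from High: p·(-3) + (1−p)·3 = -6p + 3
  2p + 2 = -6p + 3  ⇒  8p = 1  ⇒  p = 1/8.
In a mixed equilibrium Firm A is indifferent between Low and High; this condition fixes q.
  Firm A's payoff from Low: q·(-9) + (1−q)·1 = -10q + 1
  Firm A's payoff from High: q·(-1) + (1−q)·(-8) = 7q - 8
  -10q + 1 = 7q - 8  ⇒  -17q = -9  ⇒  q = 9/17.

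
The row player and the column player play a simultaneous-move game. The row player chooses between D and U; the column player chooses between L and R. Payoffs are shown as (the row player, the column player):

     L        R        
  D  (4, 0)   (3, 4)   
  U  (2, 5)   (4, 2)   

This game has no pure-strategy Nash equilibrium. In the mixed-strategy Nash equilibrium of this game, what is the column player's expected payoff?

Set the column player's expected payoff from L equal to that from R:
  the column player's expected payoff from L: p·0 + (1−p)·5 = -5p + 5
  the column player's expected payoff from R: p·4 + (1−p)·2 = 2p + 2
  -5p + 5 = 2p + 2  ⇒  -7p = -3  ⇒  p = 3/7.
At equilibrium the column player is indifferent across columns, so the column player's payoff equals the payoff from L: (3/7)·0 + (4/7)·5 = 20/7.

20/7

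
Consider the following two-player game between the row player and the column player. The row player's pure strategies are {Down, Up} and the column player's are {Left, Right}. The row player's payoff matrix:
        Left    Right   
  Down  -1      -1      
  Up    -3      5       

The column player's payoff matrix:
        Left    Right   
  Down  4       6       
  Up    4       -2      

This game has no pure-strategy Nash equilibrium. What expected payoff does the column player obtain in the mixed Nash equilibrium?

The column player's indifference between Left and Right determines the row player's mixing probability p:
  the column player's payoff from Left: p·4 + (1−p)·4 = 4
  the column player's payoff from Right: p·6 + (1−p)·(-2) = 8p - 2
  4 = 8p - 2  ⇒  -8p = -6  ⇒  p = 3/4.
At equilibrium the column player is indifferent across columns, so the column player's payoff equals the payoff from Left: (3/4)·4 + (1/4)·4 = 4.

4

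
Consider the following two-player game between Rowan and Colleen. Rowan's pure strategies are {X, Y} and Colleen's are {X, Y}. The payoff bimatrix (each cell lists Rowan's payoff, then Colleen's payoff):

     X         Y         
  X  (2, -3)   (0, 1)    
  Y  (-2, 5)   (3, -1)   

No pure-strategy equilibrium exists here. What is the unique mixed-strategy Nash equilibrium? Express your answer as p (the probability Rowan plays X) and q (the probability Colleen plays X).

Colleen's indifference between X and Y determines Rowan's mixing probability p:
  Colleen's expected payoff from X: p·(-3) + (1−p)·5 = -8p + 5
  Colleen's expected payoff from Y: p·1 + (1−p)·(-1) = 2p - 1
  -8p + 5 = 2p - 1  ⇒  -10p = -6  ⇒  p = 3/5.
Set Rowan's expected payoff from X equal to that from Y:
  Rowan's payoff from X: q·2 + (1−q)·0 = 2q
  Rowan's payoff from Y: q·(-2) + (1−q)·3 = -5q + 3
  2q = -5q + 3  ⇒  7q = 3  ⇒  q = 3/7.

p = 3/5, q = 3/7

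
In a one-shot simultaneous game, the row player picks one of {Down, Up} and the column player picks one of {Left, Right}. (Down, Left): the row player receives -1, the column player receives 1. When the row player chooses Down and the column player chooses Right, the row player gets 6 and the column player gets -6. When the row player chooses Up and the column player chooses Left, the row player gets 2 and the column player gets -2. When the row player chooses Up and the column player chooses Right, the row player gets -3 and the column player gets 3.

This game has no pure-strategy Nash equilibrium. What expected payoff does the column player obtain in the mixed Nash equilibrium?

The column player's indifference between Left and Right determines the row player's mixing probability p:
  the column player's expected payoff from Left: p·1 + (1−p)·(-2) = 3p - 2
  the column player's expected payoff from Right: p·(-6) + (1−p)·3 = -9p + 3
  3p - 2 = -9p + 3  ⇒  12p = 5  ⇒  p = 5/12.
At equilibrium the column player is indifferent across columns, so the column player's payoff equals the payoff from Left: (5/12)·1 + (7/12)·(-2) = -3/4.

-3/4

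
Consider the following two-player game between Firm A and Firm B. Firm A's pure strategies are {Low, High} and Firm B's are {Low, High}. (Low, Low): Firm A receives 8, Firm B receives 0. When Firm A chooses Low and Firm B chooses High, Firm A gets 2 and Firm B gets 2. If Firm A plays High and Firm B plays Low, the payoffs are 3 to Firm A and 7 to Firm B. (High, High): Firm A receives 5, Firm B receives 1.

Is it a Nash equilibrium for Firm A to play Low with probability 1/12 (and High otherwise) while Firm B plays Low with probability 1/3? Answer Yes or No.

No

Given Firm A's mix p = 1/12, Firm B's payoff from Low is 77/12 but from High is 13/12. Firm B strictly prefers Low, so Firm B would not mix.
So the proposed profile is not a Nash equilibrium.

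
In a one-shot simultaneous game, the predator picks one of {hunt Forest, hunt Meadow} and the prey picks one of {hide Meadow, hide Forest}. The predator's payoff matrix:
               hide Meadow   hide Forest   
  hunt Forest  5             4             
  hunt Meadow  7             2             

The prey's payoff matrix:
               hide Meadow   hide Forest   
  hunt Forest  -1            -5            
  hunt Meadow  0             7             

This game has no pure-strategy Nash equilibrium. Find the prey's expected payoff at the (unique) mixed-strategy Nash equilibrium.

The predator's mix must leave the prey indifferent between hide Meadow and hide Forest.
  the prey's payoff to hide Meadow: p·(-1) + (1−p)·0 = -p
  the prey's payoff to hide Forest: p·(-5) + (1−p)·7 = -12p + 7
  -p = -12p + 7  ⇒  11p = 7  ⇒  p = 7/11.
At equilibrium the prey is indifferent across columns, so the prey's payoff equals the payoff from hide Meadow: (7/11)·(-1) + (4/11)·0 = -7/11.

-7/11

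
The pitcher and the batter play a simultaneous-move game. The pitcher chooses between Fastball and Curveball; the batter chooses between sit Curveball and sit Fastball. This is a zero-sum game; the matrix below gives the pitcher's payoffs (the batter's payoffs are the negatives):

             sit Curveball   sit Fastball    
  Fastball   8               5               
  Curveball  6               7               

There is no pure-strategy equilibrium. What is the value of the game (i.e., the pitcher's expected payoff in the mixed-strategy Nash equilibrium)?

v = 13/2

The batter's mix must leave the pitcher indifferent between Fastball and Curveball.
  the pitcher's expected payoff from Fastball: q·8 + (1−q)·5 = 3q + 5
  the pitcher's expected payoff from Curveball: q·6 + (1−q)·7 = -q + 7
  3q + 5 = -q + 7  ⇒  4q = 2  ⇒  q = 1/2.
The value is the pitcher's expected payoff against this mix (using Fastball): (1/2)·8 + (1/2)·5 = 13/2.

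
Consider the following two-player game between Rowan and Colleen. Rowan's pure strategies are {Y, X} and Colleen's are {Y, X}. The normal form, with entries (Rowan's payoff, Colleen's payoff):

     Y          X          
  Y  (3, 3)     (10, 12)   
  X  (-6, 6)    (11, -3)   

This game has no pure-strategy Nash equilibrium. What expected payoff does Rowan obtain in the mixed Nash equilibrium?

93/10

Rowan's indifference between Y and X determines Colleen's mixing probability q:
  Rowan's expected payoff from Y: q·3 + (1−q)·10 = -7q + 10
  Rowan's expected payoff from X: q·(-6) + (1−q)·11 = -17q + 11
  -7q + 10 = -17q + 11  ⇒  10q = 1  ⇒  q = 1/10.
At equilibrium Rowan is indifferent across rows, so Rowan's payoff equals the payoff from Y: (1/10)·3 + (9/10)·10 = 93/10.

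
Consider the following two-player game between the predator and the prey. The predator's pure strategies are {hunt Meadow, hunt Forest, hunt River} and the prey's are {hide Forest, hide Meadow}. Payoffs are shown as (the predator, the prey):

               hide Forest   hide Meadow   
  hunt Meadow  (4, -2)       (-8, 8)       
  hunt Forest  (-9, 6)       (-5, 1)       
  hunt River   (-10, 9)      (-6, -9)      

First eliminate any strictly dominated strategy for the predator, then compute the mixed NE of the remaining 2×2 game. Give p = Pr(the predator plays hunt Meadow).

p = 1/3

The predator's strategy hunt River is strictly dominated by hunt Forest: -9 > -10 and -5 > -6. Eliminate hunt River.
Set the prey's expected payoff from hide Forest equal to that from hide Meadow:
  the prey's payoff to hide Forest: p·(-2) + (1−p)·6 = -8p + 6
  the prey's payoff to hide Meadow: p·8 + (1−p)·1 = 7p + 1
  -8p + 6 = 7p + 1  ⇒  -15p = -5  ⇒  p = 1/3.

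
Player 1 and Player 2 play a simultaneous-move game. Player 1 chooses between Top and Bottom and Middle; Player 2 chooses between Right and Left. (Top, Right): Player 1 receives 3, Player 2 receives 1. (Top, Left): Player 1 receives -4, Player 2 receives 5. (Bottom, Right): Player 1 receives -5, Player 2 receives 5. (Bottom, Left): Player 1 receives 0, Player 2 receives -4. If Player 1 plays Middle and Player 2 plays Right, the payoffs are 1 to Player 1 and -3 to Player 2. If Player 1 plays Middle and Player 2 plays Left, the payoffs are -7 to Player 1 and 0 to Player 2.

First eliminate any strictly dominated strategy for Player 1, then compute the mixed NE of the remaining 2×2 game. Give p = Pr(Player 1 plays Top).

p = 9/13

Player 1's strategy Middle is strictly dominated by Top: 3 > 1 and -4 > -7. Eliminate Middle.
Set Player 2's expected payoff from Right equal to that from Left:
  Player 2's expected payoff from Right: p·1 + (1−p)·5 = -4p + 5
  Player 2's expected payoff from Left: p·5 + (1−p)·(-4) = 9p - 4
  -4p + 5 = 9p - 4  ⇒  -13p = -9  ⇒  p = 9/13.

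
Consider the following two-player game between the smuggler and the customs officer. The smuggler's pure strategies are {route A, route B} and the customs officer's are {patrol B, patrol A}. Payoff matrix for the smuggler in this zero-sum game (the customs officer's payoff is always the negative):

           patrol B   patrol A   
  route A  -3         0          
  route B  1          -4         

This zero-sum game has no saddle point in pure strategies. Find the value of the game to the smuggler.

v = -3/2

The customs officer's mix must leave the smuggler indifferent between route A and route B.
  the smuggler's payoff from route A: q·(-3) + (1−q)·0 = -3q
  the smuggler's payoff from route B: q·1 + (1−q)·(-4) = 5q - 4
  -3q = 5q - 4  ⇒  -8q = -4  ⇒  q = 1/2.
The value is the smuggler's expected payoff against this mix (using route A): (1/2)·(-3) + (1/2)·0 = -3/2.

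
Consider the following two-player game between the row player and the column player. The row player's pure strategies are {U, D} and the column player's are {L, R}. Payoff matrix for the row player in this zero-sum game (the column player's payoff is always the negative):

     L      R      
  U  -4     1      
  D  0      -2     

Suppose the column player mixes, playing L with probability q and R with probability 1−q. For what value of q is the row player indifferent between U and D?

The row player's indifference between U and D determines the column player's mixing probability q:
  the row player's expected payoff from U: q·(-4) + (1−q)·1 = -5q + 1
  the row player's expected payoff from D: q·0 + (1−q)·(-2) = 2q - 2
  -5q + 1 = 2q - 2  ⇒  -7q = -3  ⇒  q = 3/7.

q = 3/7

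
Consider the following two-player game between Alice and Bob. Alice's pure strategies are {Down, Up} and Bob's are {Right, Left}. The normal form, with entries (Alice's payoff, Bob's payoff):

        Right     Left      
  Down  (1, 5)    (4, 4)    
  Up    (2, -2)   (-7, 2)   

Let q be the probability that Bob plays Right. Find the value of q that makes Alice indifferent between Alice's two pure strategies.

q = 11/12

For Alice to be willing to mix, Alice must be indifferent between Down and Up, which pins down Bob's mix.
  Alice's expected payoff from Down: q·1 + (1−q)·4 = -3q + 4
  Alice's expected payoff from Up: q·2 + (1−q)·(-7) = 9q - 7
  -3q + 4 = 9q - 7  ⇒  -12q = -11  ⇒  q = 11/12.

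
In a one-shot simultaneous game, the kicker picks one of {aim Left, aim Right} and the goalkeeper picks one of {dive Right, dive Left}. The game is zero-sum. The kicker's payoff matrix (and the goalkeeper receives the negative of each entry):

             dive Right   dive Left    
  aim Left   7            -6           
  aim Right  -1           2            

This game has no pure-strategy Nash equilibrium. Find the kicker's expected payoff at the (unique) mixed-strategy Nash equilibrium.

The goalkeeper's mix must leave the kicker indifferent between aim Left and aim Right.
  the kicker's expected payoff from aim Left: q·7 + (1−q)·(-6) = 13q - 6
  the kicker's expected payoff from aim Right: q·(-1) + (1−q)·2 = -3q + 2
  13q - 6 = -3q + 2  ⇒  16q = 8  ⇒  q = 1/2.
At equilibrium the kicker is indifferent across rows, so the kicker's payoff equals the payoff from aim Left: (1/2)·7 + (1/2)·(-6) = 1/2.

1/2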